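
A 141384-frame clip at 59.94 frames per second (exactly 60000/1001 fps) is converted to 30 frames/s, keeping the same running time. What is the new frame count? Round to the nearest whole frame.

Frames at target rate = 141384 × (30) / (60000/1001) = 17690673/250 ≈ 70762.692.
Nearest whole frame: 70763.

70763 frames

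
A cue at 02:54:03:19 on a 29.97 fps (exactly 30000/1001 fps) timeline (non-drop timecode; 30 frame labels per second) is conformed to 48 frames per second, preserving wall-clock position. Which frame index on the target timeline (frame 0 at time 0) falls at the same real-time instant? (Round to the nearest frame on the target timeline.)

frame 501796

Source frame index: (2×3600 + 54×60 + 3) × 30 + 19 = 313309.
Real time: 313309 / (30000/1001) = 313622309/30000 s.
Target frame: (313622309/30000) × (48) = 313622309/625 ≈ 501795.694 → 501796.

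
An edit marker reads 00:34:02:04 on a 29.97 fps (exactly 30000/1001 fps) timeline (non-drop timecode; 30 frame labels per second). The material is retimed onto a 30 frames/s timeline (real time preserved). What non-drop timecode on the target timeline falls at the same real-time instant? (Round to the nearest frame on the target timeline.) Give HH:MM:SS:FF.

Source frame index: (0×3600 + 34×60 + 2) × 30 + 4 = 61264.
Real time: 61264 / (30000/1001) = 3832829/1875 s.
Target frame: (3832829/1875) × (30) = 7665658/125 ≈ 61325.264 → 61325.
At 30 labels/s: frame 61325 → 00:34:04:05.

00:34:04:05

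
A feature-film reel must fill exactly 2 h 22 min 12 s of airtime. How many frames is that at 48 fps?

409536 frames

2 h 22 min 12 s = 8532 s.
Frames = 8532 × 48 = 409536.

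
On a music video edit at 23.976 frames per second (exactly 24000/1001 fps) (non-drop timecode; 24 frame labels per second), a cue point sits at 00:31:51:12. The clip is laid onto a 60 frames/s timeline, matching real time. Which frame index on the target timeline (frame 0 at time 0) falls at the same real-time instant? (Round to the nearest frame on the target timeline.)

Source frame index: (0×3600 + 31×60 + 51) × 24 + 12 = 45876.
Real time: 45876 / (24000/1001) = 3826823/2000 s.
Target frame: (3826823/2000) × (60) = 11480469/100 ≈ 114804.690 → 114805.

frame 114805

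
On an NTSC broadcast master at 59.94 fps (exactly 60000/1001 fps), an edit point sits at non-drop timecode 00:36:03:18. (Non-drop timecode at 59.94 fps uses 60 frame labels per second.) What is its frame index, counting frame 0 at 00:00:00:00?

Total seconds to the label: (0 × 3600 + 36 × 60 + 3) = 2163.
Frame index = 2163 × 60 + 18 = 129798.

frame 129798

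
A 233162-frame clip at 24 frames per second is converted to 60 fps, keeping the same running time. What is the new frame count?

582905 frames

Target frames = source frames × (target rate / source rate) = 233162 × (60)/(24) = 233162 × 5/2 = 582905.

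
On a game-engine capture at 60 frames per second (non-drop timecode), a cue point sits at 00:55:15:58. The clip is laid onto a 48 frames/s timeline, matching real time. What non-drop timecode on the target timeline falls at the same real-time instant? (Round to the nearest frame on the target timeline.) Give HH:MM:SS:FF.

00:55:15:46

Source frame index: (0×3600 + 55×60 + 15) × 60 + 58 = 198958.
Real time: 198958 / (60) = 99479/30 s.
Target frame: (99479/30) × (48) = 795832/5 ≈ 159166.400 → 159166.
At 48 labels/s: frame 159166 → 00:55:15:46.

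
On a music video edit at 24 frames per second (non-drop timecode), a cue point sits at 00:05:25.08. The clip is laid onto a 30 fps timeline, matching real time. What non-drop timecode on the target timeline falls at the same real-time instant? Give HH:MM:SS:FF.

Source frame index: (0×3600 + 5×60 + 25) × 24 + 8 = 7808.
Real time: 7808 / (24) = 976/3 s.
Target frame: (976/3) × (30) = 9760.
At 30 labels/s: frame 9760 → 00:05:25:10.

00:05:25:10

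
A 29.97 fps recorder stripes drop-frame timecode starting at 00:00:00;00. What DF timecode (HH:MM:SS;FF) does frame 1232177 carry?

11:25:13;21

Ten DF minutes hold 17982 frames, so frame 1232177 lies in block 68 (frames 1222776–1240757) with 9401 frames into that block.
The block's first minute is 1800 frames and the rest 1798 each; 9401 frames reaches minute 5, so 68 × 18 + 5 × 2 = 1234 labels have been skipped so far.
Adding those back, label number 1232177 + 1234 = 1233411 at 30 labels/s is 41113 s + 21 f = 11 h 25 min 13 s frame 21, i.e. 11:25:13;21.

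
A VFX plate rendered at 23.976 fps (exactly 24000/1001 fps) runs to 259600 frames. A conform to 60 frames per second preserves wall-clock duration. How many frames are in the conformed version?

Target frames = source frames × (target rate / source rate) = 259600 × (60)/(24000/1001) = 259600 × 1001/400 = 649649.

649649 frames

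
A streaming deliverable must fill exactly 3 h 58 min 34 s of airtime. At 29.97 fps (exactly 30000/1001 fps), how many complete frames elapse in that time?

428991 frames

3 h 58 min 34 s = 14314 s.
Frames = 14314 × 30000/1001 = 429420000/1001 ≈ 428991.0090.
Complete frames: 428991.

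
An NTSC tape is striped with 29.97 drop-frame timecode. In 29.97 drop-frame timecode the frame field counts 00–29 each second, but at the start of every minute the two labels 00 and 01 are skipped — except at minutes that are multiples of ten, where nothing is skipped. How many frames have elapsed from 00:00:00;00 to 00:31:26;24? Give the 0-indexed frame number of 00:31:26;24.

56548

As if non-drop at 30 labels/s: (0 × 3600 + 31 × 60 + 26) × 30 + 24 = 56604.
Minute boundaries passed: 31; those not divisible by 10: 31 − 3 = 28; dropped labels = 2 × 28 = 56.
Actual frame index = 56604 − 56 = 56548.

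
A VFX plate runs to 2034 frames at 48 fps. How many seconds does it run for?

42.375 seconds

Running time = 2034 / (48) = 42.375 s.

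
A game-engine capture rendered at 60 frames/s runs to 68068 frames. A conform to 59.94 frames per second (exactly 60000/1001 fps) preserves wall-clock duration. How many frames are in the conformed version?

Target frames = source frames × (target rate / source rate) = 68068 × (60000/1001)/(60) = 68068 × 1000/1001 = 68000.

68000 frames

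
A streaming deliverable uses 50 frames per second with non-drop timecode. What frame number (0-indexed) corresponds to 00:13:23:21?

40171

Total seconds to the label: (0 × 3600 + 13 × 60 + 23) = 803.
Frame index = 803 × 50 + 21 = 40171.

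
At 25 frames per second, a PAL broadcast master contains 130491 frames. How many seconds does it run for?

Running time = 130491 / (25) = 5219.64 s.

5219.64 seconds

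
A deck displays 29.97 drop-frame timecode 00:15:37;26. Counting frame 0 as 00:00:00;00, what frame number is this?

28108

As if non-drop at 30 labels/s: (0 × 3600 + 15 × 60 + 37) × 30 + 26 = 28136.
Minute boundaries passed: 15; those not divisible by 10: 15 − 1 = 14; dropped labels = 2 × 14 = 28.
Actual frame index = 28136 − 28 = 28108.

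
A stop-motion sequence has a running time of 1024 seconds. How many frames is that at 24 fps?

24576 frames

Frames = 1024 × 24 = 24576.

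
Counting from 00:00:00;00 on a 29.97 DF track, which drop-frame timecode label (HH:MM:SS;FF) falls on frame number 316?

Each 10-minute DF block holds 10 × 60 × 30 − 9 × 2 = 17982 frames. 316 ÷ 17982 → 0 full blocks, remainder 316.
Within the partial block the first minute is 1800 frames and each further minute 1798, so 0 further minute boundaries passed. Total skipped labels = 18 × 0 + 2 × 0 = 0.
Non-drop label index = 316 + 0 = 316; at 30 labels/s that is 00:00:10:16, i.e. DF 00:00:10;16.

00:00:10;16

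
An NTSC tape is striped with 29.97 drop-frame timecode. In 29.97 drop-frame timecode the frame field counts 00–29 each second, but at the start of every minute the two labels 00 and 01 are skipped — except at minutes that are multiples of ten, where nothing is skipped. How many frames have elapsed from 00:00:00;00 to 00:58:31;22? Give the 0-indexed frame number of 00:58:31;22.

As if non-drop at 30 labels/s: (0 × 3600 + 58 × 60 + 31) × 30 + 22 = 105352.
Minute boundaries passed: 58; those not divisible by 10: 58 − 5 = 53; dropped labels = 2 × 53 = 106.
Actual frame index = 105352 − 106 = 105246.

105246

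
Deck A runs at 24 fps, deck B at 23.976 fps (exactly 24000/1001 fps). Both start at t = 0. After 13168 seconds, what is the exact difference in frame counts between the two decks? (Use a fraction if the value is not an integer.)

316032/1001 frames

A emits 24 × 13168 = 316032 frames; B emits 24000/1001 × 13168 = 316032000/1001.
Difference = 316032/1001 frames (≈ 315.7163); B is behind A.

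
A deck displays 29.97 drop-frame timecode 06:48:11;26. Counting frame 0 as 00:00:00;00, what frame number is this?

734020

Complete 10-minute blocks: 40, each 17982 frames → 719280.
Remaining 8 whole minutes in the current block: 1800 + 7 × 1798 = 14386 frames.
Within the current minute: 11 × 30 + 26 − 2 = 354 (labels ;00/;01 skipped at this minute). Total = 719280 + 14386 + 354 = 734020.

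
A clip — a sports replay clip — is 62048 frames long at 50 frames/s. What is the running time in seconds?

Running time = 62048 / (50) = 1240.96 s.

1240.96 seconds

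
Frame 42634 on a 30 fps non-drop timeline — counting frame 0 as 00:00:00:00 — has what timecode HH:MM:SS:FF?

00:23:41:04

42634 ÷ 30 = 1421 full seconds, remainder 4 frames.
1421 s = 0 h 23 min 41 s.
Timecode: 00:23:41:04.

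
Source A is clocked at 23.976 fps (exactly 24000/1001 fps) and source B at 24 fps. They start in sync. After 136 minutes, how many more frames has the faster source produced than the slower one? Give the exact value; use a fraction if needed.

195840/1001 frames

136 min = 8160 s.
A emits 24000/1001 × 8160 = 195840000/1001 frames; B emits 24 × 8160 = 195840.
Difference = 195840/1001 frames (≈ 195.6444); B is ahead of A.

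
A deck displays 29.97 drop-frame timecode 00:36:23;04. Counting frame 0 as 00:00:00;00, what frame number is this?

Complete 10-minute blocks: 3, each 17982 frames → 53946.
Remaining 6 whole minutes in the current block: 1800 + 5 × 1798 = 10790 frames.
Within the current minute: 23 × 30 + 4 − 2 = 692 (labels ;00/;01 skipped at this minute). Total = 53946 + 10790 + 692 = 65428.

65428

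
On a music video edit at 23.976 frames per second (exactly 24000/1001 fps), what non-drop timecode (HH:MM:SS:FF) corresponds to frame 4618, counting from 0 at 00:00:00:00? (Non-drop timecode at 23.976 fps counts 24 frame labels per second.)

00:03:12:10

4618 ÷ 24 = 192 full seconds, remainder 10 frames.
192 s = 0 h 3 min 12 s.
Timecode: 00:03:12:10.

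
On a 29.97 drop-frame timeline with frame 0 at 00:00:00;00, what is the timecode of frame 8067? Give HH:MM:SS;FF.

Each 10-minute DF block holds 10 × 60 × 30 − 9 × 2 = 17982 frames. 8067 ÷ 17982 → 0 full blocks, remainder 8067.
Within the partial block the first minute is 1800 frames and each further minute 1798, so 4 further minute boundaries passed. Total skipped labels = 18 × 0 + 2 × 4 = 8.
Non-drop label index = 8067 + 8 = 8075; at 30 labels/s that is 00:04:29:05, i.e. DF 00:04:29;05.

00:04:29;05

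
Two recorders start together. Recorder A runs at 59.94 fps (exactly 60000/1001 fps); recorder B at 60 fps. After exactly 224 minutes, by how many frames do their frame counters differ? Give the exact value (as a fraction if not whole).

115200/143 frames

224 min = 13440 s.
A emits 60000/1001 × 13440 = 115200000/143 frames; B emits 60 × 13440 = 806400.
Difference = 115200/143 frames (≈ 805.5944); B is ahead of A.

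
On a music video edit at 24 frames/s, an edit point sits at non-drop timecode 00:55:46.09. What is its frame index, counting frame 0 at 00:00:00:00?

Total seconds to the label: (0 × 3600 + 55 × 60 + 46) = 3346.
Frame index = 3346 × 24 + 9 = 80313.

frame 80313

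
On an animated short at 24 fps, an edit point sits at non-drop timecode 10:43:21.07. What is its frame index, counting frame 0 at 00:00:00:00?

926431

Total seconds to the label: (10 × 3600 + 43 × 60 + 21) = 38601.
Frame index = 38601 × 24 + 7 = 926431.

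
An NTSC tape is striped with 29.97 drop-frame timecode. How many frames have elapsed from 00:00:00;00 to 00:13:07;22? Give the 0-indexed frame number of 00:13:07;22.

As if non-drop at 30 labels/s: (0 × 3600 + 13 × 60 + 7) × 30 + 22 = 23632.
Minute boundaries passed: 13; those not divisible by 10: 13 − 1 = 12; dropped labels = 2 × 12 = 24.
Actual frame index = 23632 − 24 = 23608.

23608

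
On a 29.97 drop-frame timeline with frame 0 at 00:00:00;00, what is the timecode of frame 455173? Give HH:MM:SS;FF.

Ten DF minutes hold 17982 frames, so frame 455173 lies in block 25 (frames 449550–467531) with 5623 frames into that block.
The block's first minute is 1800 frames and the rest 1798 each; 5623 frames reaches minute 3, so 25 × 18 + 3 × 2 = 456 labels have been skipped so far.
Adding those back, label number 455173 + 456 = 455629 at 30 labels/s is 15187 s + 19 f = 4 h 13 min 7 s frame 19, i.e. 04:13:07;19.

04:13:07;19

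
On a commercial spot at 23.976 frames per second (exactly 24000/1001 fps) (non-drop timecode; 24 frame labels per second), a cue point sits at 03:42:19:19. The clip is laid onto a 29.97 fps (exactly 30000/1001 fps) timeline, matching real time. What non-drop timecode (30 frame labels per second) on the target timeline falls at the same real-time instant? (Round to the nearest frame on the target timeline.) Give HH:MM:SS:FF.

03:42:19:24

Source frame index: (3×3600 + 42×60 + 19) × 24 + 19 = 320155.
Real time: 320155 / (24000/1001) = 64095031/4800 s.
Target frame: (64095031/4800) × (30000/1001) = 1600775/4 ≈ 400193.750 → 400194.
At 30 labels/s: frame 400194 → 03:42:19:24.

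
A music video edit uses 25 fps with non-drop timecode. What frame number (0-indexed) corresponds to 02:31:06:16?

226666

Total seconds to the label: (2 × 3600 + 31 × 60 + 6) = 9066.
Frame index = 9066 × 25 + 16 = 226666.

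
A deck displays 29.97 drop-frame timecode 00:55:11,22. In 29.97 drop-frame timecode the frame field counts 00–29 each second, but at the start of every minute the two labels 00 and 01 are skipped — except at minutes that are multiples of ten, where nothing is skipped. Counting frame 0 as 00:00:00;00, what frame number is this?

99252

Complete 10-minute blocks: 5, each 17982 frames → 89910.
Remaining 5 whole minutes in the current block: 1800 + 4 × 1798 = 8992 frames.
Within the current minute: 11 × 30 + 22 − 2 = 350 (labels ;00/;01 skipped at this minute). Total = 89910 + 8992 + 350 = 99252.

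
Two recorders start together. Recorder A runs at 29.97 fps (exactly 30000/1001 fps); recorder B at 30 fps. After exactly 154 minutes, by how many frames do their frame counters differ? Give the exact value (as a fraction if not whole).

154 min = 9240 s.
A emits 30000/1001 × 9240 = 3600000/13 frames; B emits 30 × 9240 = 277200.
Difference = 3600/13 frames (≈ 276.9231); B is ahead of A.

3600/13 frames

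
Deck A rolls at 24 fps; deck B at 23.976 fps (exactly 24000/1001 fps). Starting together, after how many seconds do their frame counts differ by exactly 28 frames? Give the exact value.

The gap grows by |24000/1001 − 24| = 24/1001 frames per second.
Time for a 28-frame gap: 28 ÷ (24/1001) = 7007/6 s.

7007/6 seconds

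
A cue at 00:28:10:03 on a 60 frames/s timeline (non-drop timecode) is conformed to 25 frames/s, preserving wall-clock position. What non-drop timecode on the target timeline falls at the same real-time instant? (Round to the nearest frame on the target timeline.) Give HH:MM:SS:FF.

Source frame index: (0×3600 + 28×60 + 10) × 60 + 3 = 101403.
Real time: 101403 / (60) = 33801/20 s.
Target frame: (33801/20) × (25) = 169005/4 ≈ 42251.250 → 42251.
At 25 labels/s: frame 42251 → 00:28:10:01.

00:28:10:01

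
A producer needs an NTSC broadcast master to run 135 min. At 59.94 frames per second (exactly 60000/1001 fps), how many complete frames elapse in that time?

485514 frames

135 min = 8100 s.
Frames = 8100 × 60000/1001 = 486000000/1001 ≈ 485514.4855.
Complete frames: 485514.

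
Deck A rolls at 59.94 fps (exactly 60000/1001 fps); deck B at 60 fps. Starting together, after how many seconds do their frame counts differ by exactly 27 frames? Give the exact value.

The gap grows by |60 − 60000/1001| = 60/1001 frames per second.
Time for a 27-frame gap: 27 ÷ (60/1001) = 450.45 s.

450.45 seconds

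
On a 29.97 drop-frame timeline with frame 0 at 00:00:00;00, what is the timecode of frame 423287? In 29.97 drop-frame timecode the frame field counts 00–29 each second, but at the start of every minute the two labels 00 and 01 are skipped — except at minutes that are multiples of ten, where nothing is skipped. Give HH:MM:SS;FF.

03:55:23;21

Ten DF minutes hold 17982 frames, so frame 423287 lies in block 23 (frames 413586–431567) with 9701 frames into that block.
The block's first minute is 1800 frames and the rest 1798 each; 9701 frames reaches minute 5, so 23 × 18 + 5 × 2 = 424 labels have been skipped so far.
Adding those back, label number 423287 + 424 = 423711 at 30 labels/s is 14123 s + 21 f = 3 h 55 min 23 s frame 21, i.e. 03:55:23;21.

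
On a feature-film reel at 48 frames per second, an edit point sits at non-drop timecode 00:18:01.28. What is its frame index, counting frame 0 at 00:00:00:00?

51916

Total seconds to the label: (0 × 3600 + 18 × 60 + 1) = 1081.
Frame index = 1081 × 48 + 28 = 51916.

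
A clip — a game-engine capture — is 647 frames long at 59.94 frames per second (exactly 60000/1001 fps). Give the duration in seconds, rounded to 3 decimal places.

10.794 seconds

Running time = 647 × 1001/60000 = 647647/60000 s ≈ 10.794 s.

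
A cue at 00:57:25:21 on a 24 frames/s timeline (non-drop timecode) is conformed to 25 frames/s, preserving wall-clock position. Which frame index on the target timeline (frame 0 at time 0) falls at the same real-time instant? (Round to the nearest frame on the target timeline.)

Source frame index: (0×3600 + 57×60 + 25) × 24 + 21 = 82701.
Real time: 82701 / (24) = 27567/8 s.
Target frame: (27567/8) × (25) = 689175/8 ≈ 86146.875 → 86147.

frame 86147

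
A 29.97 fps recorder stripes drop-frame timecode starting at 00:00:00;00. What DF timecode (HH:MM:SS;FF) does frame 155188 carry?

Ten DF minutes hold 17982 frames, so frame 155188 lies in block 8 (frames 143856–161837) with 11332 frames into that block.
The block's first minute is 1800 frames and the rest 1798 each; 11332 frames reaches minute 6, so 8 × 18 + 6 × 2 = 156 labels have been skipped so far.
Adding those back, label number 155188 + 156 = 155344 at 30 labels/s is 5178 s + 4 f = 1 h 26 min 18 s frame 4, i.e. 01:26:18;04.

01:26:18;04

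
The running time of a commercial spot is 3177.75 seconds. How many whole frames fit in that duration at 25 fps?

79443 frames

Frames = 3177.75 × 25 = 317775/4 ≈ 79443.7500.
Complete frames: 79443.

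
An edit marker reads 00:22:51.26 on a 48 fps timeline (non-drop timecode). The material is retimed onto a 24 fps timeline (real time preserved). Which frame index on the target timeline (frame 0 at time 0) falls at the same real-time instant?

frame 32917

Source frame index: (0×3600 + 22×60 + 51) × 48 + 26 = 65834.
Real time: 65834 / (48) = 32917/24 s.
Target frame: (32917/24) × (24) = 32917.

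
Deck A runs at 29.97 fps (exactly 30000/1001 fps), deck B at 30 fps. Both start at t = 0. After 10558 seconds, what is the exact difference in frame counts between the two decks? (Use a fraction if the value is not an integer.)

A emits 30000/1001 × 10558 = 316740000/1001 frames; B emits 30 × 10558 = 316740.
Difference = 316740/1001 frames (≈ 316.4236); B is ahead of A.

316740/1001 frames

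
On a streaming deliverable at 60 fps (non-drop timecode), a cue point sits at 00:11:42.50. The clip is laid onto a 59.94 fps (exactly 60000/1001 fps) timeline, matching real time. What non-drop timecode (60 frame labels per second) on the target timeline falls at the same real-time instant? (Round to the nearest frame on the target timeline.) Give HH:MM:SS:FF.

00:11:42:08

Source frame index: (0×3600 + 11×60 + 42) × 60 + 50 = 42170.
Real time: 42170 / (60) = 4217/6 s.
Target frame: (4217/6) × (60000/1001) = 42170000/1001 ≈ 42127.872 → 42128.
At 60 labels/s: frame 42128 → 00:11:42:08.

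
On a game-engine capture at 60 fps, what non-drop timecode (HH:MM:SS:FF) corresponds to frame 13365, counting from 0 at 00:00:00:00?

00:03:42:45

13365 ÷ 60 = 222 full seconds, remainder 45 frames.
222 s = 0 h 3 min 42 s.
Timecode: 00:03:42:45.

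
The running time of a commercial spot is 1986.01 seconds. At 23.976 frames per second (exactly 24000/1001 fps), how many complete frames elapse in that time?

47616 frames

Frames = 1986.01 × 24000/1001 = 3666480/77 ≈ 47616.6234.
Complete frames: 47616.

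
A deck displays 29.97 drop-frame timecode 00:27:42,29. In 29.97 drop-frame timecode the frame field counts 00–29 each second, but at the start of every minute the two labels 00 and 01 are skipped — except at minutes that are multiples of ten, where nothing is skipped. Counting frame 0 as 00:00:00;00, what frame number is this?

49839

Complete 10-minute blocks: 2, each 17982 frames → 35964.
Remaining 7 whole minutes in the current block: 1800 + 6 × 1798 = 12588 frames.
Within the current minute: 42 × 30 + 29 − 2 = 1287 (labels ;00/;01 skipped at this minute). Total = 35964 + 12588 + 1287 = 49839.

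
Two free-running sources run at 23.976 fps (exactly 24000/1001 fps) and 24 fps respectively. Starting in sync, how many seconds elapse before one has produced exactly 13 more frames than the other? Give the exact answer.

13013/24 seconds

The gap grows by |24 − 24000/1001| = 24/1001 frames per second.
Time for a 13-frame gap: 13 ÷ (24/1001) = 13013/24 s.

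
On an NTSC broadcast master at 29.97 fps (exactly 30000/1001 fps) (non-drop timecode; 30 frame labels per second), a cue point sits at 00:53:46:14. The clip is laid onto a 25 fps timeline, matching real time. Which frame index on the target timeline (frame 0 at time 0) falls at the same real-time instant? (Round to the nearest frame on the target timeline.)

Source frame index: (0×3600 + 53×60 + 46) × 30 + 14 = 96794.
Real time: 96794 / (30000/1001) = 48445397/15000 s.
Target frame: (48445397/15000) × (25) = 48445397/600 ≈ 80742.328 → 80742.

frame 80742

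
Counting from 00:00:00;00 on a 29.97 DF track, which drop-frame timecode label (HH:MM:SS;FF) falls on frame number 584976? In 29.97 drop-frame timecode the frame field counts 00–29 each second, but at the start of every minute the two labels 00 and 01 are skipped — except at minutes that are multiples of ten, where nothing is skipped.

05:25:18;22

Each 10-minute DF block holds 10 × 60 × 30 − 9 × 2 = 17982 frames. 584976 ÷ 17982 → 32 full blocks, remainder 9552.
Within the partial block the first minute is 1800 frames and each further minute 1798, so 5 further minute boundaries passed. Total skipped labels = 18 × 32 + 2 × 5 = 586.
Non-drop label index = 584976 + 586 = 585562; at 30 labels/s that is 05:25:18:22, i.e. DF 05:25:18;22.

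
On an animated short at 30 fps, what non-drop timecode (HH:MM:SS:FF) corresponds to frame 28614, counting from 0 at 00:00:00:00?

28614 ÷ 30 = 953 full seconds, remainder 24 frames.
953 s = 0 h 15 min 53 s.
Timecode: 00:15:53:24.

00:15:53:24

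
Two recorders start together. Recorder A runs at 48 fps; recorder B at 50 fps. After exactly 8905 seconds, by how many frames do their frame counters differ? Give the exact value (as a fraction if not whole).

17810 frames

A emits 48 × 8905 = 427440 frames; B emits 50 × 8905 = 445250.
Difference = 17810 frames; B is ahead of A.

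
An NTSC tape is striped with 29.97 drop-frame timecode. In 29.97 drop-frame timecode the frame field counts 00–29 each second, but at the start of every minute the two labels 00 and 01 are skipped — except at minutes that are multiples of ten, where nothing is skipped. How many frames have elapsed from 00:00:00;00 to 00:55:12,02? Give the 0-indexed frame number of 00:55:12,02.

99262

Complete 10-minute blocks: 5, each 17982 frames → 89910.
Remaining 5 whole minutes in the current block: 1800 + 4 × 1798 = 8992 frames.
Within the current minute: 12 × 30 + 2 − 2 = 360 (labels ;00/;01 skipped at this minute). Total = 89910 + 8992 + 360 = 99262.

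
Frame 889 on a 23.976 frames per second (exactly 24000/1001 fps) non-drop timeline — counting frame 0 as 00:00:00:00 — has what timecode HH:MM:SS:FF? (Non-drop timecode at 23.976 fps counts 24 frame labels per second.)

889 ÷ 24 = 37 full seconds, remainder 1 frame.
37 s = 0 h 0 min 37 s.
Timecode: 00:00:37:01.

00:00:37:01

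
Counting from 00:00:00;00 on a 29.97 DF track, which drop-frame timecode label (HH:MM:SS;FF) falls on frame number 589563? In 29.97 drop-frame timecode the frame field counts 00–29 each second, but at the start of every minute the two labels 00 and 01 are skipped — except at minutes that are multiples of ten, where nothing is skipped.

Each 10-minute DF block holds 10 × 60 × 30 − 9 × 2 = 17982 frames. 589563 ÷ 17982 → 32 full blocks, remainder 14139.
Within the partial block the first minute is 1800 frames and each further minute 1798, so 7 further minute boundaries passed. Total skipped labels = 18 × 32 + 2 × 7 = 590.
Non-drop label index = 589563 + 590 = 590153; at 30 labels/s that is 05:27:51:23, i.e. DF 05:27:51;23.

05:27:51;23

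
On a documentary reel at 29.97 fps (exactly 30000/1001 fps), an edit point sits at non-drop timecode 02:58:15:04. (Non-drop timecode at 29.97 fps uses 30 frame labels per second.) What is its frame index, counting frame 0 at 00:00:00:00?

Total seconds to the label: (2 × 3600 + 58 × 60 + 15) = 10695.
Frame index = 10695 × 30 + 4 = 320854.

320854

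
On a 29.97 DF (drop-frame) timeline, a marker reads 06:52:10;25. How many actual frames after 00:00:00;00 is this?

741183

As if non-drop at 30 labels/s: (6 × 3600 + 52 × 60 + 10) × 30 + 25 = 741925.
Minute boundaries passed: 412; those not divisible by 10: 412 − 41 = 371; dropped labels = 2 × 371 = 742.
Actual frame index = 741925 − 742 = 741183.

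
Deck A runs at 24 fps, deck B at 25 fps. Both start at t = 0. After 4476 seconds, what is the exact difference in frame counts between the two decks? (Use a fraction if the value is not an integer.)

A emits 24 × 4476 = 107424 frames; B emits 25 × 4476 = 111900.
Difference = 4476 frames; B is ahead of A.

4476 frames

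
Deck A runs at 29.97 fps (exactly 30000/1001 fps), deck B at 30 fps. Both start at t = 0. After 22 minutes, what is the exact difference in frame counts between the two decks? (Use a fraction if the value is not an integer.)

3600/91 frames

22 min = 1320 s.
A emits 30000/1001 × 1320 = 3600000/91 frames; B emits 30 × 1320 = 39600.
Difference = 3600/91 frames (≈ 39.5604); B is ahead of A.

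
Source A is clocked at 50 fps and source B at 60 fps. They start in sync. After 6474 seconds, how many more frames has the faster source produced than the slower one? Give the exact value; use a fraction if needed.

A emits 50 × 6474 = 323700 frames; B emits 60 × 6474 = 388440.
Difference = 64740 frames; B is ahead of A.

64740 frames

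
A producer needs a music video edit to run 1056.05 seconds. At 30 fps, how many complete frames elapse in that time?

Frames = 1056.05 × 30 = 63363/2 ≈ 31681.5000.
Complete frames: 31681.

31681 frames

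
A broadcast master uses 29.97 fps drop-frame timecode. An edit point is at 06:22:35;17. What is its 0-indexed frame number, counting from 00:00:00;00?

687979

Complete 10-minute blocks: 38, each 17982 frames → 683316.
Remaining 2 whole minutes in the current block: 1800 + 1 × 1798 = 3598 frames.
Within the current minute: 35 × 30 + 17 − 2 = 1065 (labels ;00/;01 skipped at this minute). Total = 683316 + 3598 + 1065 = 687979.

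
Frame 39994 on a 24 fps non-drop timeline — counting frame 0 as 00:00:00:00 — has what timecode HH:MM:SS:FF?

00:27:46:10

39994 ÷ 24 = 1666 full seconds, remainder 10 frames.
1666 s = 0 h 27 min 46 s.
Timecode: 00:27:46:10.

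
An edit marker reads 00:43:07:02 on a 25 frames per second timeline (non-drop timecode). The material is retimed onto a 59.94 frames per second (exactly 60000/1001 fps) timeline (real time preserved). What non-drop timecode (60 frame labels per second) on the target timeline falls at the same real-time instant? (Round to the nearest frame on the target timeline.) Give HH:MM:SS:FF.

00:43:04:30

Source frame index: (0×3600 + 43×60 + 7) × 25 + 2 = 64677.
Real time: 64677 / (25) = 64677/25 s.
Target frame: (64677/25) × (60000/1001) = 155224800/1001 ≈ 155069.730 → 155070.
At 60 labels/s: frame 155070 → 00:43:04:30.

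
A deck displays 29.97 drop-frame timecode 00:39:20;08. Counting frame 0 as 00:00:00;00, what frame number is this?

As if non-drop at 30 labels/s: (0 × 3600 + 39 × 60 + 20) × 30 + 8 = 70808.
Minute boundaries passed: 39; those not divisible by 10: 39 − 3 = 36; dropped labels = 2 × 36 = 72.
Actual frame index = 70808 − 72 = 70736.

70736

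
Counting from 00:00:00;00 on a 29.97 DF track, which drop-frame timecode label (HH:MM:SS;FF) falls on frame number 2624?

Ten DF minutes hold 17982 frames, so frame 2624 lies in block 0 (frames 0–17981) with 2624 frames into that block.
The block's first minute is 1800 frames and the rest 1798 each; 2624 frames reaches minute 1, so 0 × 18 + 1 × 2 = 2 labels have been skipped so far.
Adding those back, label number 2624 + 2 = 2626 at 30 labels/s is 87 s + 16 f = 0 h 1 min 27 s frame 16, i.e. 00:01:27;16.

00:01:27;16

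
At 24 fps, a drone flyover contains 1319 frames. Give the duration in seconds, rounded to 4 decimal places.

Running time = 1319 × 1/24 = 1319/24 s ≈ 54.9583 s.

54.9583 seconds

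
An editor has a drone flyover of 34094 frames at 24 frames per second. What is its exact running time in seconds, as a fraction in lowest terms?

Running time = 34094 ÷ (24) = 34094 × 1/24 = 17047/12 s.

17047/12 seconds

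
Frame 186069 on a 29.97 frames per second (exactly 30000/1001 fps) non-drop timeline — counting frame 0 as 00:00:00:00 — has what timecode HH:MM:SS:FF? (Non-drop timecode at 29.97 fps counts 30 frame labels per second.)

01:43:22:09

186069 ÷ 30 = 6202 full seconds, remainder 9 frames.
6202 s = 1 h 43 min 22 s.
Timecode: 01:43:22:09.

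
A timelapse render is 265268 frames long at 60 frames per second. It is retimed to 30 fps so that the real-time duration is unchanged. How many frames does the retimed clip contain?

Target frames = source frames × (target rate / source rate) = 265268 × (30)/(60) = 265268 × 1/2 = 132634.

132634 frames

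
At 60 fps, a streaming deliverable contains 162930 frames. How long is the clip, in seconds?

Running time = 162930 / (60) = 2715.5 s.

2715.5 seconds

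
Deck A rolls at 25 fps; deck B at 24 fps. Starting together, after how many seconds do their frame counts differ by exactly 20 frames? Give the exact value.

The gap grows by |24 − 25| = 1 frame per second.
Time for a 20-frame gap: 20 ÷ (1) = 20 s.

20 seconds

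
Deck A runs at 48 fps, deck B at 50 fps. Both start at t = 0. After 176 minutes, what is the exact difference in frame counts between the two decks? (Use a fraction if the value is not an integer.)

21120 frames

176 min = 10560 s.
A emits 48 × 10560 = 506880 frames; B emits 50 × 10560 = 528000.
Difference = 21120 frames; B is ahead of A.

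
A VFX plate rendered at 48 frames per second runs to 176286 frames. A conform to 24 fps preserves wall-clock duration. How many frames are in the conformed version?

88143 frames

Target frames = source frames × (target rate / source rate) = 176286 × (24)/(48) = 176286 × 1/2 = 88143.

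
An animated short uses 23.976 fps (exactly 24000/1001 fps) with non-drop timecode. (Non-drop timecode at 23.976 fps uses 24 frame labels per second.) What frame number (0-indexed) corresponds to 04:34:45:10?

Total seconds to the label: (4 × 3600 + 34 × 60 + 45) = 16485.
Frame index = 16485 × 24 + 10 = 395650.

395650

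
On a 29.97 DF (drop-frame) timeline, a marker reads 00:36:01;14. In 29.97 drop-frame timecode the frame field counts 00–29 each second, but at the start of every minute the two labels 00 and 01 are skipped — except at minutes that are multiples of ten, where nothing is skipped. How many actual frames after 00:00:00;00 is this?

Complete 10-minute blocks: 3, each 17982 frames → 53946.
Remaining 6 whole minutes in the current block: 1800 + 5 × 1798 = 10790 frames.
Within the current minute: 1 × 30 + 14 − 2 = 42 (labels ;00/;01 skipped at this minute). Total = 53946 + 10790 + 42 = 64778.

64778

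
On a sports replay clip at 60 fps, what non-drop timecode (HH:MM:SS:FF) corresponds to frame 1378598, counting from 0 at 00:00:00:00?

1378598 ÷ 60 = 22976 full seconds, remainder 38 frames.
22976 s = 6 h 22 min 56 s.
Timecode: 06:22:56:38.

06:22:56:38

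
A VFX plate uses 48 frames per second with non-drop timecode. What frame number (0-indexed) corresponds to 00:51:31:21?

148389

Total seconds to the label: (0 × 3600 + 51 × 60 + 31) = 3091.
Frame index = 3091 × 48 + 21 = 148389.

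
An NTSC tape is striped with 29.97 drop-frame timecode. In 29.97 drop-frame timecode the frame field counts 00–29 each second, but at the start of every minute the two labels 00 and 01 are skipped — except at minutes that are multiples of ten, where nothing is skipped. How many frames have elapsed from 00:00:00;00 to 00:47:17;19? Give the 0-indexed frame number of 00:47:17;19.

85043

Complete 10-minute blocks: 4, each 17982 frames → 71928.
Remaining 7 whole minutes in the current block: 1800 + 6 × 1798 = 12588 frames.
Within the current minute: 17 × 30 + 19 − 2 = 527 (labels ;00/;01 skipped at this minute). Total = 71928 + 12588 + 527 = 85043.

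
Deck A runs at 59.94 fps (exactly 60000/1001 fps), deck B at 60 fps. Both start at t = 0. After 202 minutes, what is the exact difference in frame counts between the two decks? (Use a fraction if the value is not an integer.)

202 min = 12120 s.
A emits 60000/1001 × 12120 = 727200000/1001 frames; B emits 60 × 12120 = 727200.
Difference = 727200/1001 frames (≈ 726.4735); B is ahead of A.

727200/1001 frames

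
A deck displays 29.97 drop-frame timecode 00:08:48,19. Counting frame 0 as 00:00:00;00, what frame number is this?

Complete 10-minute blocks: 0, each 17982 frames → 0.
Remaining 8 whole minutes in the current block: 1800 + 7 × 1798 = 14386 frames.
Within the current minute: 48 × 30 + 19 − 2 = 1457 (labels ;00/;01 skipped at this minute). Total = 0 + 14386 + 1457 = 15843.

15843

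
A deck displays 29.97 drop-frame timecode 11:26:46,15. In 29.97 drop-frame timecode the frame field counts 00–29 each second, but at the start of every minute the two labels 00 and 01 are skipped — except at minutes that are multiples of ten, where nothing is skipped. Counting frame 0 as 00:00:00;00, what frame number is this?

As if non-drop at 30 labels/s: (11 × 3600 + 26 × 60 + 46) × 30 + 15 = 1236195.
Minute boundaries passed: 686; those not divisible by 10: 686 − 68 = 618; dropped labels = 2 × 618 = 1236.
Actual frame index = 1236195 − 1236 = 1234959.

1234959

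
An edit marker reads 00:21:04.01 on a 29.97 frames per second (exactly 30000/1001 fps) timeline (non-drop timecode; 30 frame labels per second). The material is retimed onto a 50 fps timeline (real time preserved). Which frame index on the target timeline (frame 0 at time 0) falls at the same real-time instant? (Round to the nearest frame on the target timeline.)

frame 63265

Source frame index: (0×3600 + 21×60 + 4) × 30 + 1 = 37921.
Real time: 37921 / (30000/1001) = 37958921/30000 s.
Target frame: (37958921/30000) × (50) = 37958921/600 ≈ 63264.868 → 63265.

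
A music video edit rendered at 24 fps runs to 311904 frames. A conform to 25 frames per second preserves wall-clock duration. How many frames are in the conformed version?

Target frames = source frames × (target rate / source rate) = 311904 × (25)/(24) = 311904 × 25/24 = 324900.

324900 frames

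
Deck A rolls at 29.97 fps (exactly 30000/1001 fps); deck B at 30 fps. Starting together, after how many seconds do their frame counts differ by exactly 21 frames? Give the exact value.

700.7 seconds

The gap grows by |30 − 30000/1001| = 30/1001 frames per second.
Time for a 21-frame gap: 21 ÷ (30/1001) = 700.7 s.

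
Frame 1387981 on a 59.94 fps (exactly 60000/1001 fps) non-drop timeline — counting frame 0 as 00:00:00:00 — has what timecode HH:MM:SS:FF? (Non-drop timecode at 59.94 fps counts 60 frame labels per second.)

06:25:33:01

1387981 ÷ 60 = 23133 full seconds, remainder 1 frame.
23133 s = 6 h 25 min 33 s.
Timecode: 06:25:33:01.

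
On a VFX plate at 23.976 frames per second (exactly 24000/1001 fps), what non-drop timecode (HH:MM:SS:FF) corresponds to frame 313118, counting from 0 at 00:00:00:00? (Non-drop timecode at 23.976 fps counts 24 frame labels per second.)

03:37:26:14

313118 ÷ 24 = 13046 full seconds, remainder 14 frames.
13046 s = 3 h 37 min 26 s.
Timecode: 03:37:26:14.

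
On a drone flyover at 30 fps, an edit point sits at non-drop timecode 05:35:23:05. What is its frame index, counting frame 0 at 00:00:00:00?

Total seconds to the label: (5 × 3600 + 35 × 60 + 23) = 20123.
Frame index = 20123 × 30 + 5 = 603695.

603695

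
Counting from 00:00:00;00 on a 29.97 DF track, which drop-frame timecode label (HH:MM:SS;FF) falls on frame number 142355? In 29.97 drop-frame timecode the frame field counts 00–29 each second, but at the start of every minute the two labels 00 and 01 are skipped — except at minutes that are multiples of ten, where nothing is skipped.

01:19:09;29

Ten DF minutes hold 17982 frames, so frame 142355 lies in block 7 (frames 125874–143855) with 16481 frames into that block.
The block's first minute is 1800 frames and the rest 1798 each; 16481 frames reaches minute 9, so 7 × 18 + 9 × 2 = 144 labels have been skipped so far.
Adding those back, label number 142355 + 144 = 142499 at 30 labels/s is 4749 s + 29 f = 1 h 19 min 9 s frame 29, i.e. 01:19:09;29.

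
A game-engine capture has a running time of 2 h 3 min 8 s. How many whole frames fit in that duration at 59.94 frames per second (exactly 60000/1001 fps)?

442837 frames

2 h 3 min 8 s = 7388 s.
Frames = 7388 × 60000/1001 = 443280000/1001 ≈ 442837.1628.
Complete frames: 442837.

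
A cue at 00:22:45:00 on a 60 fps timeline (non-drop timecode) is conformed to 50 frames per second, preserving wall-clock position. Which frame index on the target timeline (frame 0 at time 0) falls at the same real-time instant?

frame 68250

Source frame index: (0×3600 + 22×60 + 45) × 60 + 0 = 81900.
Real time: 81900 / (60) = 1365 s.
Target frame: (1365) × (50) = 68250.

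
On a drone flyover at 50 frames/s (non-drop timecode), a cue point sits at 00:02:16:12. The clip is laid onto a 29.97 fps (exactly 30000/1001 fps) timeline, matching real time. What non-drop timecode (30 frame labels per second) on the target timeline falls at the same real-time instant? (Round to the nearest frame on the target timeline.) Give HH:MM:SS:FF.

00:02:16:03

Source frame index: (0×3600 + 2×60 + 16) × 50 + 12 = 6812.
Real time: 6812 / (50) = 3406/25 s.
Target frame: (3406/25) × (30000/1001) = 314400/77 ≈ 4083.117 → 4083.
At 30 labels/s: frame 4083 → 00:02:16:03.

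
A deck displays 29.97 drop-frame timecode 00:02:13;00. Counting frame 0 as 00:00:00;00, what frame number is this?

3986

Complete 10-minute blocks: 0, each 17982 frames → 0.
Remaining 2 whole minutes in the current block: 1800 + 1 × 1798 = 3598 frames.
Within the current minute: 13 × 30 + 0 − 2 = 388 (labels ;00/;01 skipped at this minute). Total = 0 + 3598 + 388 = 3986.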